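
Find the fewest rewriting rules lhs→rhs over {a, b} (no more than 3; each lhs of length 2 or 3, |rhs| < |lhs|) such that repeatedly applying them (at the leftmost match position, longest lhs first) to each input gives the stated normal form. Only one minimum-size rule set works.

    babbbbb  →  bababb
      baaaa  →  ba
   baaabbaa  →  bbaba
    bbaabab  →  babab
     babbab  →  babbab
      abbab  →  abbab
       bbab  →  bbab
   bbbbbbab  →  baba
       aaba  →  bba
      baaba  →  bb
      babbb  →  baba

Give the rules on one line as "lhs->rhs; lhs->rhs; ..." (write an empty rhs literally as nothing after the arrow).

aa->b; bbb->ba

  | babbbbb => bababb
  | baaaa => bbaa => bbb => ba
  | baaabbaa => bbabbaa => bbabbb => bbaba
  | bbaabab => bbbbab => babab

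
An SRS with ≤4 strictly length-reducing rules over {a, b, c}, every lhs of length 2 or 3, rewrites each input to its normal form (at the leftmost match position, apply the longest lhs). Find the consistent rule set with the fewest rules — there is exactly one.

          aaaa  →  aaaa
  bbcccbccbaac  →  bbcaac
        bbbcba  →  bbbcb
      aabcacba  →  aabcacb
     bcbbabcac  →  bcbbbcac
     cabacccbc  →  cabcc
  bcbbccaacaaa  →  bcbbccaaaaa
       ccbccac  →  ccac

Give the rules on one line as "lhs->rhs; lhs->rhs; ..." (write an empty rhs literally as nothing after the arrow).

aca->aa; ba->b; ccb->

  | aaaa
  | bbcccbccbaac => bbcccbaac => bbcaac
  | bbbcba => bbbcb
  | aabcacba => aabcacb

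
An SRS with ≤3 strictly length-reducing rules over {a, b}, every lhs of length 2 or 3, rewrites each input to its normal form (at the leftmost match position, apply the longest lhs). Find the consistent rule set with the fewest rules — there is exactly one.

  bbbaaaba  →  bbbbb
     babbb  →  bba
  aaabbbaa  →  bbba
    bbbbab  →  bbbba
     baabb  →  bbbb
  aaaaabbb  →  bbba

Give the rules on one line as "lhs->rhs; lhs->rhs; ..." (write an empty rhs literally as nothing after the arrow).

  | bbbaaaba => bbbbaba => bbbbaa => bbbbb
  | babbb => bbab => bba
  | aaabbbaa => babbbaa => bbabaa => bbaaa => bbba
  | bbbbab => bbbba

aa->b; ab->a; abb->ba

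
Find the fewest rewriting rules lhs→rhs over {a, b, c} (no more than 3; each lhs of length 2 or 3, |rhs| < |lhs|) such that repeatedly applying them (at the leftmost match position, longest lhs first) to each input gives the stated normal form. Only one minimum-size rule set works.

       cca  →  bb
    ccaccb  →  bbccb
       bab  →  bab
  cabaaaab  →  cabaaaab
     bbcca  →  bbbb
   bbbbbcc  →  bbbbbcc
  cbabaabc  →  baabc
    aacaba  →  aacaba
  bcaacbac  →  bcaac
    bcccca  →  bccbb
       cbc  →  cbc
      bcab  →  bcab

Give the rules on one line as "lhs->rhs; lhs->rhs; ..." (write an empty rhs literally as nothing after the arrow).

  | cca => bb
  | ccaccb => bbccb
  | bab
  | cabaaaab

cba->; cca->bb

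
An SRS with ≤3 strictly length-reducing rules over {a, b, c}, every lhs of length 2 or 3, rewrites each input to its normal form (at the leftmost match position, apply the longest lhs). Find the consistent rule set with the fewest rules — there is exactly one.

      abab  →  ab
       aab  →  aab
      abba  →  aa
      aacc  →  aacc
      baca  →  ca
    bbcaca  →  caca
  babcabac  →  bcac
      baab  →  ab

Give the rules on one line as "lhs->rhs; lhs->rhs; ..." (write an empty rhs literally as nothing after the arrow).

ba->; bb->

  | abab => ab
  | aab
  | abba => aa
  | aacc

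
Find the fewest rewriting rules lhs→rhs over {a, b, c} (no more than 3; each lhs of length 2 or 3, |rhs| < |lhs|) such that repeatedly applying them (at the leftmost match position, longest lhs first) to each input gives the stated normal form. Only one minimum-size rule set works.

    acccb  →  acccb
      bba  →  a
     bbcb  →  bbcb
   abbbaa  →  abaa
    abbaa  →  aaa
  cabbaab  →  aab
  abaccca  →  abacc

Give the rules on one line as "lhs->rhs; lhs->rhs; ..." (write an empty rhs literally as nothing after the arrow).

bba->a; ca->

  | acccb
  | bba => a
  | bbcb
  | abbbaa => abaa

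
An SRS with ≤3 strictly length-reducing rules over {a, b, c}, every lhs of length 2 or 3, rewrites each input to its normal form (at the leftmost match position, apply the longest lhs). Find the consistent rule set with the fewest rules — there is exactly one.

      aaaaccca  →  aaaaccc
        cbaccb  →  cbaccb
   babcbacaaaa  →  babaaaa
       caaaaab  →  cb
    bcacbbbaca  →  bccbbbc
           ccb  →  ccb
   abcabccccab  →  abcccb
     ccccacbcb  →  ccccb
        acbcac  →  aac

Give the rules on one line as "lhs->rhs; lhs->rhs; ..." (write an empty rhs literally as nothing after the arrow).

aca->ca; ca->c; cbc->

  | aaaaccca => aaaaccc
  | cbaccb
  | babcbacaaaa => babcbcaaaa => babaaaa
  | caaaaab => caaaab => caaab => caab => cab => cb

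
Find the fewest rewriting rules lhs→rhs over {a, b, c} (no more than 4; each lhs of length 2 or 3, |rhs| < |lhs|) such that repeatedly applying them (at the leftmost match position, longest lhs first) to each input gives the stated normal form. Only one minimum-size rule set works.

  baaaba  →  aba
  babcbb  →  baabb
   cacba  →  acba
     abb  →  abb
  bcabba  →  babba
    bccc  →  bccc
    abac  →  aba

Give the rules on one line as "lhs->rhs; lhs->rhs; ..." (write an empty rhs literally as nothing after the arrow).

  | baaaba => bcba => aba
  | babcbb => baabb
  | cacba => acba
  | abb

aaa->c; bac->ba; bcb->ab; ca->a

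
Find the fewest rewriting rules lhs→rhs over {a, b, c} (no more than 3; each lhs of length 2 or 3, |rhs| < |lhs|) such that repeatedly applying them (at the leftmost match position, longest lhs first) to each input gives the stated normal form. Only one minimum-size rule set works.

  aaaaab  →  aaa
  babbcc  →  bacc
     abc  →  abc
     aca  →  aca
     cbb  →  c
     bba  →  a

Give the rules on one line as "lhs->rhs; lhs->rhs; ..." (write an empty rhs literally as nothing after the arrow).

aab->; bb->

  | aaaaab => aaa
  | babbcc => bacc
  | abc
  | aca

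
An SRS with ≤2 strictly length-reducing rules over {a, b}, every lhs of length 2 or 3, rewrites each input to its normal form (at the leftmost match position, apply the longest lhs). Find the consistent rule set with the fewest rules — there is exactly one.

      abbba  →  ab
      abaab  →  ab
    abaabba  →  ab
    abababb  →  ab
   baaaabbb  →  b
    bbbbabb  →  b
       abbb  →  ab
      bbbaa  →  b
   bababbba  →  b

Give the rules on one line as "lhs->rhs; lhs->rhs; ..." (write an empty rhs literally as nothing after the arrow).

  | abbba => abba => aba => ab
  | abaab => abab => abb => ab
  | abaabba => ababba => abbba => abba => aba => ab
  | abababb => abbabb => ababb => abbb => abb => ab

ba->b; bb->b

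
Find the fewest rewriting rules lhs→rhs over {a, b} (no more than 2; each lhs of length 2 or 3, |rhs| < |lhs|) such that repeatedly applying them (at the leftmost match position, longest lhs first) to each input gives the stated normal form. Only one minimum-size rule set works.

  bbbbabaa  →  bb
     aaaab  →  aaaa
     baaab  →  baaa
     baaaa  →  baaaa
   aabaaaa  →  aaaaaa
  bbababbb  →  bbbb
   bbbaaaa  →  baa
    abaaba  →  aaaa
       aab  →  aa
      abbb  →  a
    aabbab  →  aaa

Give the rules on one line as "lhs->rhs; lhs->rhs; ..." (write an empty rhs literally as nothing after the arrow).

  | bbbbabaa => bbbbaa => bbba => bb
  | aaaab => aaaa
  | baaab => baaa
  | baaaa

ab->a; bba->b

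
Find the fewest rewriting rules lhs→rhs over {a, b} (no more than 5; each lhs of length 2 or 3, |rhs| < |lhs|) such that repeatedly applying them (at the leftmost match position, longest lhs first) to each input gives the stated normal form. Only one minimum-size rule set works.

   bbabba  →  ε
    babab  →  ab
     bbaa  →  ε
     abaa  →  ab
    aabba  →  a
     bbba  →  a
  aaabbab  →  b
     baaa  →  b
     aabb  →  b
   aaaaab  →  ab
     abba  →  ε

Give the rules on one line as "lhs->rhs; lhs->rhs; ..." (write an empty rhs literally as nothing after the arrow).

  | bbabba => abba => aa => ε
  | babab => bbab => ab
  | bbaa => aa => ε
  | abaa => aba => ab

aa->; ba->b; bb->b; bba->a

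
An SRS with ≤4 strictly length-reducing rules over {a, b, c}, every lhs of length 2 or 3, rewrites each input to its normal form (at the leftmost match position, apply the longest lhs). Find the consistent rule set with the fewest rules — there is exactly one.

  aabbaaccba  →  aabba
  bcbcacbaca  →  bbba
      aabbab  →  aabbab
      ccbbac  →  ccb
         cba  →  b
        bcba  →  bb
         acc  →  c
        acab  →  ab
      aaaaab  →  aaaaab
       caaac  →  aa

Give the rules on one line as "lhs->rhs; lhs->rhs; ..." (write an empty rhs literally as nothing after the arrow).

ac->; bac->; ca->a; cba->b

  | aabbaaccba => aabbacba => aabba
  | bcbcacbaca => bcbacbaca => bbcbaca => bbbca => bbba
  | aabbab
  | ccbbac => ccb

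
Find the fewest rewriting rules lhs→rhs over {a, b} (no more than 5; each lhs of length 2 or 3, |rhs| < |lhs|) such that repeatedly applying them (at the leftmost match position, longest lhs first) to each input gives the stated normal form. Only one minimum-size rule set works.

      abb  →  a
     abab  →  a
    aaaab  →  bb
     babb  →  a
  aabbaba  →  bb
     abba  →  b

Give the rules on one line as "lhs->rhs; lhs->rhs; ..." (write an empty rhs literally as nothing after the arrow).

  | abb => a
  | abab => abb => a
  | aaaab => baab => bab => bb
  | babb => bbb => a

aa->b; abb->a; ba->b; bbb->a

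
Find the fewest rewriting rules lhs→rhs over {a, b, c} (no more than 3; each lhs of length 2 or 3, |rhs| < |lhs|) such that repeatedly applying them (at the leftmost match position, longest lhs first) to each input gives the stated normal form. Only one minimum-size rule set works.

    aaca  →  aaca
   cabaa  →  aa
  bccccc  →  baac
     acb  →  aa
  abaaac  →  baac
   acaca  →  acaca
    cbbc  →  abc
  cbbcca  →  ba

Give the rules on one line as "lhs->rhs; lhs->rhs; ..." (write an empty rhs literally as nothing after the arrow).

aba->b; cb->a; cc->a

  | aaca
  | cabaa => cba => aa
  | bccccc => baccc => baac
  | acb => aa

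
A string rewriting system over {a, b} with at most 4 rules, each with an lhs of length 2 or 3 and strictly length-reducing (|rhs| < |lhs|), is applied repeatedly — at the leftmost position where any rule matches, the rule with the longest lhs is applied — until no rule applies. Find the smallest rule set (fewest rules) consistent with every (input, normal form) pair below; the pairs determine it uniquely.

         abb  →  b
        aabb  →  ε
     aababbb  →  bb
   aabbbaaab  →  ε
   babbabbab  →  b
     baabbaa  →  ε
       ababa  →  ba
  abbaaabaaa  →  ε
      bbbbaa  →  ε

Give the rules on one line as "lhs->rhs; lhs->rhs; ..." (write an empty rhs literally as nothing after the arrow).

  | abb => b
  | aabb => ab => ε
  | aababbb => aabbbb => abbb => bb
  | aabbbaaab => abbaaab => baaab => ab => ε

ab->; aba->ab; baa->; bba->ba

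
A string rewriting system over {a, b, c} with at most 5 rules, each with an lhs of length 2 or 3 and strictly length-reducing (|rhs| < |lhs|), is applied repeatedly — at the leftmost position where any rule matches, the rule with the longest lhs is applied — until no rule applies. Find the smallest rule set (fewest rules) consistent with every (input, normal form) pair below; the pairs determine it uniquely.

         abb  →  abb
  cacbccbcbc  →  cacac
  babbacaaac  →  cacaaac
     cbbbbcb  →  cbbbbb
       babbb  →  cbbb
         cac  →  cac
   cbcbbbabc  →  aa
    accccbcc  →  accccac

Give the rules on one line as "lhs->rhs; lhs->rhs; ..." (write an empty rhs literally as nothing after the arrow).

  | abb
  | cacbccbcbc => cacacbcbc => cacacabc => cacac
  | babbacaaac => cbbacaaac => cbccaaac => cacaaac
  | cbbbbcb => cbbbbb

ba->c; bbc->bb; bc->a; cab->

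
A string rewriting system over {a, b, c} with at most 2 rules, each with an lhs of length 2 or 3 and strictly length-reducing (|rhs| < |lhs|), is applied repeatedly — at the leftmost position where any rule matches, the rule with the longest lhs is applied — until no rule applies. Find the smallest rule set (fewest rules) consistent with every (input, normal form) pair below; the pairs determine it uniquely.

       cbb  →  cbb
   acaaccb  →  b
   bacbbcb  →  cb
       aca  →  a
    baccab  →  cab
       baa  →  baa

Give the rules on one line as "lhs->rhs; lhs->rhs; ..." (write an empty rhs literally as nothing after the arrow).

  | cbb
  | acaaccb => aaccb => acb => b
  | bacbbcb => bbbcb => bbcb => bcb => cb
  | aca => a

ac->; bc->c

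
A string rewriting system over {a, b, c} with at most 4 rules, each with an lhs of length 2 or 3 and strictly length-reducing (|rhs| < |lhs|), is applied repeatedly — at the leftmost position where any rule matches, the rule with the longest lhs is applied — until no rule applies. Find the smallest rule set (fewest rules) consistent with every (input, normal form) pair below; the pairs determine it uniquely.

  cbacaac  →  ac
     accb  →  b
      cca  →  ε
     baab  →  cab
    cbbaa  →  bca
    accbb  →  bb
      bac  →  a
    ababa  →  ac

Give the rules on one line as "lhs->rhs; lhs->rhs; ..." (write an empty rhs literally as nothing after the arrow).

  | cbacaac => bacaac => ccaac => aaac => ac
  | accb => aab => b
  | cca => aa => ε
  | baab => cab

aa->; ba->c; cb->b; cc->a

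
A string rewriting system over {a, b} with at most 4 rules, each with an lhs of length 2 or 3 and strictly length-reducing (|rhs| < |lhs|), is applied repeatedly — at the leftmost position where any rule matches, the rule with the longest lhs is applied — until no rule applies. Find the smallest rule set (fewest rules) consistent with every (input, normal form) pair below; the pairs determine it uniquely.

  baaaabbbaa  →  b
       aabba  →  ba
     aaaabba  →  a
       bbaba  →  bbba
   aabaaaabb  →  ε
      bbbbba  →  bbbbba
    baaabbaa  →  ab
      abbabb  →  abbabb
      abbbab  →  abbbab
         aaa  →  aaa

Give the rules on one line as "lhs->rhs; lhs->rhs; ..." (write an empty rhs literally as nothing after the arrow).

  | baaaabbbaa => aabbbaa => bbaa => b
  | aabba => ba
  | aaaabba => aaba => a
  | bbaba => bbba

aab->; aba->ba; baa->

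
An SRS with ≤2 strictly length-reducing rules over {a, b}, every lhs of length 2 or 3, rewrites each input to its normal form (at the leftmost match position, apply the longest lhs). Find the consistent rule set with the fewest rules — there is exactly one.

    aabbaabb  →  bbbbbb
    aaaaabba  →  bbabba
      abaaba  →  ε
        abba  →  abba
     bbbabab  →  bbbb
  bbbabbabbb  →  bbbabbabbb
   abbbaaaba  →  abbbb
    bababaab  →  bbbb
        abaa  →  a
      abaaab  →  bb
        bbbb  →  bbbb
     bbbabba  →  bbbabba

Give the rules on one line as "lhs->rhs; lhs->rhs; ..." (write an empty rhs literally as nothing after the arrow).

aa->b; aba->

  | aabbaabb => bbbaabb => bbbbbb
  | aaaaabba => baaabba => bbabba
  | abaaba => aba => ε
  | abba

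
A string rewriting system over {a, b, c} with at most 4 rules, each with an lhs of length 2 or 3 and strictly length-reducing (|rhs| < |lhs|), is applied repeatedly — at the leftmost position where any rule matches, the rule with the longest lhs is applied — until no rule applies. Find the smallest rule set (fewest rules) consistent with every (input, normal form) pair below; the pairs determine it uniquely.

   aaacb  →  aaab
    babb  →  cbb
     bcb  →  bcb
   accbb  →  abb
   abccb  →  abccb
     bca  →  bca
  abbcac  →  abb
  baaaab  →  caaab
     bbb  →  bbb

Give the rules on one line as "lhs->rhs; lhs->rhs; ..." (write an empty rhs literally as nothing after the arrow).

ac->a; ba->c; cac->

  | aaacb => aaab
  | babb => cbb
  | bcb
  | accbb => acbb => abb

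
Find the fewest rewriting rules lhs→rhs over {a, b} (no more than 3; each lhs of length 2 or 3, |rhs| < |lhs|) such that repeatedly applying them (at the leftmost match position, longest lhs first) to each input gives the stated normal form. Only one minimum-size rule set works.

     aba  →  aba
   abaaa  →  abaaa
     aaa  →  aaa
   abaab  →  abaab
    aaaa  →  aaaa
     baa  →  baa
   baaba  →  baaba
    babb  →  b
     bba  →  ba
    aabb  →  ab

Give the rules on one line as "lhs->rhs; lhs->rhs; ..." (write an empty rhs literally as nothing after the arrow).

abb->b; bb->b

  | aba
  | abaaa
  | aaa
  | abaab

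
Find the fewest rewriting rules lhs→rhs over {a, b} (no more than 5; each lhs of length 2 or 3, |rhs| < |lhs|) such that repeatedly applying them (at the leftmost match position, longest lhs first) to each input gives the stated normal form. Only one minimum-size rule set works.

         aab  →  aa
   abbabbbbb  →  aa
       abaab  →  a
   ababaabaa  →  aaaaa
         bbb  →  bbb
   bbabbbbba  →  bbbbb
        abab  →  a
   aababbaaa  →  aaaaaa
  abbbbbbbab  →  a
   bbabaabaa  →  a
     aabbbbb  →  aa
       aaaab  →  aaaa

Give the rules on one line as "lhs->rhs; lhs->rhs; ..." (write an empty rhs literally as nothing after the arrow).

aab->aa; aba->ab; abb->a; ba->

  | aab => aa
  | abbabbbbb => aabbbbb => aabbbb => aabbb => aabb => aab => aa
  | abaab => abab => abb => a
  | ababaabaa => abbaabaa => aaabaa => aaaaa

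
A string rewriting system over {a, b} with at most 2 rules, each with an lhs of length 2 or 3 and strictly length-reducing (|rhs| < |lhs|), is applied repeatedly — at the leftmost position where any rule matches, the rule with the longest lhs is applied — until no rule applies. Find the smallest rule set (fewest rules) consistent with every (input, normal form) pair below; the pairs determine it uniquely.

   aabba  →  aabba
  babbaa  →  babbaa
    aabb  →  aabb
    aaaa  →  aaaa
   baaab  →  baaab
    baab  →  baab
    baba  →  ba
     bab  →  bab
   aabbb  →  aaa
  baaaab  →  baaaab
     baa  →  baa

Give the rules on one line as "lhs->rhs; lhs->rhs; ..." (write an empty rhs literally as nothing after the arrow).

aba->a; bbb->a

  | aabba
  | babbaa
  | aabb
  | aaaa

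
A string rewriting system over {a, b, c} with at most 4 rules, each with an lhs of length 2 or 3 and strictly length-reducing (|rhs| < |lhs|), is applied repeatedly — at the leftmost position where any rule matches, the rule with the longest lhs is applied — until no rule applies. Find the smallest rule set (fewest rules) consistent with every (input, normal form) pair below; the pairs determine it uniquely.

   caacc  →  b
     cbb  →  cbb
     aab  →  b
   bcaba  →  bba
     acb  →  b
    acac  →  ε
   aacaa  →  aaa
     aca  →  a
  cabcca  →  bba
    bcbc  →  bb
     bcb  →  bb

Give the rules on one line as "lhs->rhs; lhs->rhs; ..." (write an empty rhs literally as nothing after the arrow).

ab->b; ac->; bc->b; ca->b

  | caacc => bacc => bc => b
  | cbb
  | aab => ab => b
  | bcaba => baba => bba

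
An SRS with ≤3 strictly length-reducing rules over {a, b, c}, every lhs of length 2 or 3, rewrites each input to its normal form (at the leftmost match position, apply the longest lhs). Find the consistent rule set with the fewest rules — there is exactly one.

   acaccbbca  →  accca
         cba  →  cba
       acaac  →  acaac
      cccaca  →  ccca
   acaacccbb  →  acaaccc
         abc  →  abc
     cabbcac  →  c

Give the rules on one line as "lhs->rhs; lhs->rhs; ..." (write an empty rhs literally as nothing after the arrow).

bb->; cac->c

  | acaccbbca => accbbca => accca
  | cba
  | acaac
  | cccaca => ccca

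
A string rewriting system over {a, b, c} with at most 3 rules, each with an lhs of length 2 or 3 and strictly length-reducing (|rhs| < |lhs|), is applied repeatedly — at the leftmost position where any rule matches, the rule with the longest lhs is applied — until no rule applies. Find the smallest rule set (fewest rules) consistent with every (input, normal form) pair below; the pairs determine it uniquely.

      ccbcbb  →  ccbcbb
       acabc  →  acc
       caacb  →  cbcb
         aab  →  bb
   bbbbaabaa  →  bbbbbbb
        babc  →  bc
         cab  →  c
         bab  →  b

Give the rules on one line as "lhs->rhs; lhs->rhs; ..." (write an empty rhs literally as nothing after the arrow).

aa->b; ab->

  | ccbcbb
  | acabc => acc
  | caacb => cbcb
  | aab => bb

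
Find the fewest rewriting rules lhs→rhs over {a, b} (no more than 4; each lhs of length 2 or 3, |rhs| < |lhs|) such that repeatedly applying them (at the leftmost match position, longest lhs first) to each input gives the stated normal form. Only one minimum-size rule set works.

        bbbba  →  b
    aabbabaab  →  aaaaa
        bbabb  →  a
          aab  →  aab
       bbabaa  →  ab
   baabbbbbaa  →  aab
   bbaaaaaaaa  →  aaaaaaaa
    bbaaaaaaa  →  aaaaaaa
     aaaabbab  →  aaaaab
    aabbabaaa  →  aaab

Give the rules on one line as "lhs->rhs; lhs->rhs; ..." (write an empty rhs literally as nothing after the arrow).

ba->b; bab->aa; bb->; bbb->

  | bbbba => ba => b
  | aabbabaab => aaabaab => aaabab => aaaaa
  | bbabb => abb => a
  | aab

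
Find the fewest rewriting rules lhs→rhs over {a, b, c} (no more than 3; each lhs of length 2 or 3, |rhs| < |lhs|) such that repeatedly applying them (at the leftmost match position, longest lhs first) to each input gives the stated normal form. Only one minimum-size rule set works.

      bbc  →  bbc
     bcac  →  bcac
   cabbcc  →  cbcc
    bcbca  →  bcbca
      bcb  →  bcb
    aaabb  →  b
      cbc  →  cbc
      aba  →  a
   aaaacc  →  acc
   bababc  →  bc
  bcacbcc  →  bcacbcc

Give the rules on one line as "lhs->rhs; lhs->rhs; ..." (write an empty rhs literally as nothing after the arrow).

aa->a; ab->

  | bbc
  | bcac
  | cabbcc => cbcc
  | bcbca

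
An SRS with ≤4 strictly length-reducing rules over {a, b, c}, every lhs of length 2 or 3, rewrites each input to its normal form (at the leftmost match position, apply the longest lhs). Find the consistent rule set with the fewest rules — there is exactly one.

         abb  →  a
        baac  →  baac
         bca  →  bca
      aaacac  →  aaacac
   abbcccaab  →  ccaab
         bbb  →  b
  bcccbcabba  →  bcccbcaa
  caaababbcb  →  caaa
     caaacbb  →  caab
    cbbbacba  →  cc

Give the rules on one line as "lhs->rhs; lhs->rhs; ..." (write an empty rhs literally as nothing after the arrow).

acb->; bb->; bbc->cb; cba->c

  | abb => a
  | baac
  | bca
  | aaacac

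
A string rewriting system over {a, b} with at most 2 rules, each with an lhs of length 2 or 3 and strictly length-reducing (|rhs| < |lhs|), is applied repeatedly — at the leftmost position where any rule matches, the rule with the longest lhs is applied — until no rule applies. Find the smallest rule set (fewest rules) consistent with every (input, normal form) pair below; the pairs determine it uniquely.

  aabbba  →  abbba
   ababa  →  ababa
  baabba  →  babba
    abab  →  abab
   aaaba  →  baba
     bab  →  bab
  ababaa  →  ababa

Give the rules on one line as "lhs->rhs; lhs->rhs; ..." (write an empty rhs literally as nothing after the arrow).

  | aabbba => abbba
  | ababa
  | baabba => babba
  | abab

aa->a; aaa->ba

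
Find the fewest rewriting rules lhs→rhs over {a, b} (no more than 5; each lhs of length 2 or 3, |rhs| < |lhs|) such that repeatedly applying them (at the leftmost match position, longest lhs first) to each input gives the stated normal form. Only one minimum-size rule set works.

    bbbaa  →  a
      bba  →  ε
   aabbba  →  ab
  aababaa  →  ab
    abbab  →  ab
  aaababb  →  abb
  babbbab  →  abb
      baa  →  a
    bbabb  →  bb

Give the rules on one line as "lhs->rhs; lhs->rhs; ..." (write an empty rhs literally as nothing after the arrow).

aa->a; aaa->ab; ba->a; bba->

  | bbbaa => ba => a
  | bba => ε
  | aabbba => abbba => ab
  | aababaa => ababaa => aabaa => abaa => aaa => ab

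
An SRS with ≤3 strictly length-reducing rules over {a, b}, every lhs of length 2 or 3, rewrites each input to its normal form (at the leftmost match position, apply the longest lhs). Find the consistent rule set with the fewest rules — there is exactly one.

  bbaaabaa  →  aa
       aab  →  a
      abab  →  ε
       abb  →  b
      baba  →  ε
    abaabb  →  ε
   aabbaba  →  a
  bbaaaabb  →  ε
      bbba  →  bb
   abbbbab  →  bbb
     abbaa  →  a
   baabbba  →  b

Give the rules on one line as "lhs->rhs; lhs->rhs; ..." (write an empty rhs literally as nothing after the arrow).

  | bbaaabaa => baabaa => abaa => aa
  | aab => a
  | abab => ab => ε
  | abb => b

ab->; ba->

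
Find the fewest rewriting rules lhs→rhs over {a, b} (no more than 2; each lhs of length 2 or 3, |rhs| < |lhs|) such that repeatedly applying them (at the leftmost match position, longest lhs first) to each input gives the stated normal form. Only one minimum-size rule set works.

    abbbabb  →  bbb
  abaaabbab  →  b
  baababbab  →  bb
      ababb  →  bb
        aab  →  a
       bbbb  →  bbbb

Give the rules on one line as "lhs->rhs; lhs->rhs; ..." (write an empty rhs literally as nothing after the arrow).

ab->; aba->

  | abbbabb => bbabb => bbb
  | abaaabbab => aabbab => abab => b
  | baababbab => babbab => bbab => bb
  | ababb => bb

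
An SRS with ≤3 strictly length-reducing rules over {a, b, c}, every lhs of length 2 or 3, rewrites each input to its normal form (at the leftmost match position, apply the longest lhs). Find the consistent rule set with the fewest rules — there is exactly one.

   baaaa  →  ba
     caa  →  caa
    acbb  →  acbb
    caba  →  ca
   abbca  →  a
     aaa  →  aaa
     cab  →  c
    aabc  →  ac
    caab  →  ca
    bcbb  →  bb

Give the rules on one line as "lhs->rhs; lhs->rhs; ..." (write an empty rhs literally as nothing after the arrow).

ab->; baa->ba; bc->

  | baaaa => baaa => baa => ba
  | caa
  | acbb
  | caba => ca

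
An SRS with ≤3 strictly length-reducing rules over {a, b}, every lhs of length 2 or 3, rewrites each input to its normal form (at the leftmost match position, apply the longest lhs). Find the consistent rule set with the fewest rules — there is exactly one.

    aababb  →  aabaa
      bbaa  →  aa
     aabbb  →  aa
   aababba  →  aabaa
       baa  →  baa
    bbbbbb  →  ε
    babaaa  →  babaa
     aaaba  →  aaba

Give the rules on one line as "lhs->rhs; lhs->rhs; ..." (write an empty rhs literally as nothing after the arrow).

  | aababb => aabaa
  | bbaa => aaa => aa
  | aabbb => aa
  | aababba => aabaaa => aabaa

aaa->aa; bb->a; bbb->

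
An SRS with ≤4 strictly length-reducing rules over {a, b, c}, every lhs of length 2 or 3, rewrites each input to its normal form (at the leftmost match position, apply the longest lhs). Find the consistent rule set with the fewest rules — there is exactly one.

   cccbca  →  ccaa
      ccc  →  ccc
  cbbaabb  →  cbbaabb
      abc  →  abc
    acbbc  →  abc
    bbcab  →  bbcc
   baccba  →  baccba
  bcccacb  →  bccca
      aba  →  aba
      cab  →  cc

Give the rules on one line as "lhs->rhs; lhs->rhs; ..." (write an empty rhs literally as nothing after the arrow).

acb->a; cab->cc; cbc->a

  | cccbca => ccaa
  | ccc
  | cbbaabb
  | abc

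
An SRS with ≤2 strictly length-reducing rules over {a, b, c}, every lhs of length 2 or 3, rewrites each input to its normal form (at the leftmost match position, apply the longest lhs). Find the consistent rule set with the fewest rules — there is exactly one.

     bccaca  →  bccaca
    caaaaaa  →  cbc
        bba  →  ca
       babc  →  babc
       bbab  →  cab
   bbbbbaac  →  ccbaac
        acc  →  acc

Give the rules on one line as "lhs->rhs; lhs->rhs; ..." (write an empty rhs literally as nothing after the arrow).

  | bccaca
  | caaaaaa => bcaaaa => bbcaa => ccaa => cbc
  | bba => ca
  | babc

bb->c; caa->bc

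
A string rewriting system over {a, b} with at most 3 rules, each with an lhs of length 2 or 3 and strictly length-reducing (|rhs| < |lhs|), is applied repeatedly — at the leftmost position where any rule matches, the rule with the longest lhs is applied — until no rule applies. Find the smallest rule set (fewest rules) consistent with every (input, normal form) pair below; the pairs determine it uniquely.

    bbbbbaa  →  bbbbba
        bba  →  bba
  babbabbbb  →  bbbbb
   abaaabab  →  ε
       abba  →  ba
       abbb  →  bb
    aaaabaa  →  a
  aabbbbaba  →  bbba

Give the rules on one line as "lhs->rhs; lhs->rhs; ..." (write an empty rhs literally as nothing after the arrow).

  | bbbbbaa => bbbbba
  | bba
  | babbabbbb => bbabbbb => bbbbb
  | abaaabab => aaabab => aabab => abab => ab => ε

aa->a; ab->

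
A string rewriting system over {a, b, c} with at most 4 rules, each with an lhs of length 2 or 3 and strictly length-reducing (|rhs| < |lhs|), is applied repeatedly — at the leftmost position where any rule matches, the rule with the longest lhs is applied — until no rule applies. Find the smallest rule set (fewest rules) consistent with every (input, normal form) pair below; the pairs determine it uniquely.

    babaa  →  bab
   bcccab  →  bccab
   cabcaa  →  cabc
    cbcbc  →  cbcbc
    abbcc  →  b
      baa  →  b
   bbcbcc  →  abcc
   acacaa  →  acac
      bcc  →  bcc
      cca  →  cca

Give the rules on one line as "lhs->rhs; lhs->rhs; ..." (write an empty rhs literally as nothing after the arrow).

aa->; aac->b; bbc->a; ccc->cc

  | babaa => bab
  | bcccab => bccab
  | cabcaa => cabc
  | cbcbc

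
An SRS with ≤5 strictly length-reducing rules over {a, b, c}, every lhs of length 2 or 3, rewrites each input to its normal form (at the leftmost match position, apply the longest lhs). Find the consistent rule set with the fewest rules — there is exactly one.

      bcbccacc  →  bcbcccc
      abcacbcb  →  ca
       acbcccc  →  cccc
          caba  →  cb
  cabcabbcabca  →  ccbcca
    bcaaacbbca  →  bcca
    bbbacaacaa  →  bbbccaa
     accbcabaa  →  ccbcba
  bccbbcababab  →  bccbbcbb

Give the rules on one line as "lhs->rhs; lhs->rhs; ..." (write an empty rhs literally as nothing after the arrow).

  | bcbccacc => bcbcccc
  | abcacbcb => cacbcb => cacb => ca
  | acbcccc => acccc => cccc
  | caba => cb

ab->; aba->b; ac->c; acb->a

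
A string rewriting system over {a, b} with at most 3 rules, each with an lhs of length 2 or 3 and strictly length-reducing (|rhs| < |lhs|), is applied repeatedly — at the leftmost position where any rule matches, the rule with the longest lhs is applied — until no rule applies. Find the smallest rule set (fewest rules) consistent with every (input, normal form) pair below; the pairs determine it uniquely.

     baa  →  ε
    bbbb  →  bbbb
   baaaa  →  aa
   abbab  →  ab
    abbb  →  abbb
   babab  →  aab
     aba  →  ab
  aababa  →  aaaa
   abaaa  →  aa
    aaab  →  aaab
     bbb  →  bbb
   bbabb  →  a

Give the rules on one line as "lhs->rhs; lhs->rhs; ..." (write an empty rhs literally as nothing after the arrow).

  | baa => ε
  | bbbb
  | baaaa => aa
  | abbab => aba => ab

ba->b; baa->; bab->a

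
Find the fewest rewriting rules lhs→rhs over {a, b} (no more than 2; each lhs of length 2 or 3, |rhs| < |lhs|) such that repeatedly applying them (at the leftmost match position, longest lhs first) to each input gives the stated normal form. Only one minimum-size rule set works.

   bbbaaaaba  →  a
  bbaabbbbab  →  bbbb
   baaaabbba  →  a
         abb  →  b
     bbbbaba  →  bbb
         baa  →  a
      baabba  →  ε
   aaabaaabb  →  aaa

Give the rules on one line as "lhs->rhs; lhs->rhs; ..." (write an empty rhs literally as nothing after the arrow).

ab->; ba->

  | bbbaaaaba => bbaaaba => baaba => aba => a
  | bbaabbbbab => babbbbab => bbbbab => bbbb
  | baaaabbba => aaabbba => aabba => aba => a
  | abb => b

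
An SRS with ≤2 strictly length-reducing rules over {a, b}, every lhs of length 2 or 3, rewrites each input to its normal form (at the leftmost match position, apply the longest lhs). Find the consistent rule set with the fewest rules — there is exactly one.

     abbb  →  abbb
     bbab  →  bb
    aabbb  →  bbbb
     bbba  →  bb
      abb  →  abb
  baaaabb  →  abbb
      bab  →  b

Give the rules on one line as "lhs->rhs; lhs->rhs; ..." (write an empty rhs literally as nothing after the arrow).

  | abbb
  | bbab => bb
  | aabbb => bbbb
  | bbba => bb

aab->bb; ba->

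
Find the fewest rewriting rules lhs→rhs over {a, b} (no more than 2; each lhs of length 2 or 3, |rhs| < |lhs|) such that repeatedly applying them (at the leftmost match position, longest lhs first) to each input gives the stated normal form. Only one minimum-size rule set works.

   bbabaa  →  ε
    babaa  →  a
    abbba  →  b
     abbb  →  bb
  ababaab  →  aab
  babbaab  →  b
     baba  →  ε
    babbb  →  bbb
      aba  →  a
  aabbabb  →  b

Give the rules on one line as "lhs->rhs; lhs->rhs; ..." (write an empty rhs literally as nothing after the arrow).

abb->b; ba->

  | bbabaa => bbaa => ba => ε
  | babaa => baa => a
  | abbba => bba => b
  | abbb => bb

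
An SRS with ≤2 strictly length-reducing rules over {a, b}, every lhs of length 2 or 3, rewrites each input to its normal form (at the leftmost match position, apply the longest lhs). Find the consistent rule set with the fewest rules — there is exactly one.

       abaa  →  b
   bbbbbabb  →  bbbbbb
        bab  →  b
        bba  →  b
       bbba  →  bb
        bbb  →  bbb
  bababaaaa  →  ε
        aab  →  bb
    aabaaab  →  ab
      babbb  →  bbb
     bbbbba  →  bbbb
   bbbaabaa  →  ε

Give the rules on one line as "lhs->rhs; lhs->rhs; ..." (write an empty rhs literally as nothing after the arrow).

  | abaa => aa => b
  | bbbbbabb => bbbbbb
  | bab => b
  | bba => b

aa->b; ba->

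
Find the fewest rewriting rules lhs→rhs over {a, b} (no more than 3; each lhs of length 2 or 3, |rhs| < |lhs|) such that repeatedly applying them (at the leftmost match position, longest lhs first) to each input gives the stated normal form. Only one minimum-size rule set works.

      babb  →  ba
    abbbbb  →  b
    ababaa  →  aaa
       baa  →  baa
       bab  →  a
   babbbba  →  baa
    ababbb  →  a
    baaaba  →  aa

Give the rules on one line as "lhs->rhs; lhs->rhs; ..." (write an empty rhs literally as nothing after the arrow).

  | babb => ba
  | abbbbb => abbb => ab => b
  | ababaa => babaa => bbaa => aaa
  | baa

ab->b; abb->a; bb->a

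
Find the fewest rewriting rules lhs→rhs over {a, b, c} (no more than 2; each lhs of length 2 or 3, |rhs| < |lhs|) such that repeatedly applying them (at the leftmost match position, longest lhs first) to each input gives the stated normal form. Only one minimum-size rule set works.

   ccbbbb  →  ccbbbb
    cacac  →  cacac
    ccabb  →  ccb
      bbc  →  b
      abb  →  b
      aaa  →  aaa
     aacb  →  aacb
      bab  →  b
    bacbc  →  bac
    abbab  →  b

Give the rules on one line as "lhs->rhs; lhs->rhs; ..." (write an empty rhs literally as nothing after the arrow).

ab->; bc->

  | ccbbbb
  | cacac
  | ccabb => ccb
  | bbc => b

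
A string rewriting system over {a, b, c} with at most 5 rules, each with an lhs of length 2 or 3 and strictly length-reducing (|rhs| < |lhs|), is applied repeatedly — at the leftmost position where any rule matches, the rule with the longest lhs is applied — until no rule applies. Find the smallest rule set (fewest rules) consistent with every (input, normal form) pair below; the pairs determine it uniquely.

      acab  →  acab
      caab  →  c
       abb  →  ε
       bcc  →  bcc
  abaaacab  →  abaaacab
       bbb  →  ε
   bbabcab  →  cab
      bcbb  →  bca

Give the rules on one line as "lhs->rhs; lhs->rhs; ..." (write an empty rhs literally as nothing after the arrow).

aab->; abb->; bb->a; bbb->

  | acab
  | caab => c
  | abb => ε
  | bcc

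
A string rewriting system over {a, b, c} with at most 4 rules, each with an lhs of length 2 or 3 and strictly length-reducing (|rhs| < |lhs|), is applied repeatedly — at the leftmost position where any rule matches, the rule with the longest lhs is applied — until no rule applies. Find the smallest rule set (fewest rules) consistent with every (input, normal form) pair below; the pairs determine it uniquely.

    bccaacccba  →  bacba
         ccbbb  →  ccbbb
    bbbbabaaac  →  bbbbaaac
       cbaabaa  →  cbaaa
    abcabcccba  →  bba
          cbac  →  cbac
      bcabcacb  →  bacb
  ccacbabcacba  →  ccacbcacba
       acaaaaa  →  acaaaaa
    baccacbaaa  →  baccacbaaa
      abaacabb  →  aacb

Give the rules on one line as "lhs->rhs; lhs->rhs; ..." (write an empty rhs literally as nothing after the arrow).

  | bccaacccba => baacccba => baabcba => bacba
  | ccbbb
  | bbbbabaaac => bbbbaaac
  | cbaabaa => cbaaa

ab->; bcc->b; ccc->bc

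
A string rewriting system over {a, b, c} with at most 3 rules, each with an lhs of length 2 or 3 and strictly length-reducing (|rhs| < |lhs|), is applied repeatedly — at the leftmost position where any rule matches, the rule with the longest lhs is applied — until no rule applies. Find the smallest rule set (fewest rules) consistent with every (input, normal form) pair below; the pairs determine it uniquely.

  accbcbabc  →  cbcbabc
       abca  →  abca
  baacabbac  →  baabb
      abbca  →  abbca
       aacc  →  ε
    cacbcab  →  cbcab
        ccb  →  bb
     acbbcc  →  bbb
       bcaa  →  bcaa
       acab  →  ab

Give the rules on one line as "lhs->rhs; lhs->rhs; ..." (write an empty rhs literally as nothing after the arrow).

ac->; cc->b

  | accbcbabc => cbcbabc
  | abca
  | baacabbac => baabbac => baabb
  | abbca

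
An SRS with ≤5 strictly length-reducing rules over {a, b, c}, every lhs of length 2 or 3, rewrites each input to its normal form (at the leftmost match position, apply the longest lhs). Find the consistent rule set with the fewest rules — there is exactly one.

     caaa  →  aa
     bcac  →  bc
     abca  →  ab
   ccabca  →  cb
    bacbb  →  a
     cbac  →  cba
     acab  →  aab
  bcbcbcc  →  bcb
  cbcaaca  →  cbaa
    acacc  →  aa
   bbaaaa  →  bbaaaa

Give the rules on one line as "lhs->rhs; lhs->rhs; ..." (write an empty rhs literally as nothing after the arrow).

  | caaa => aa
  | bcac => bc
  | abca => ab
  | ccabca => cbca => cb

abb->cc; ac->a; bcc->a; ca->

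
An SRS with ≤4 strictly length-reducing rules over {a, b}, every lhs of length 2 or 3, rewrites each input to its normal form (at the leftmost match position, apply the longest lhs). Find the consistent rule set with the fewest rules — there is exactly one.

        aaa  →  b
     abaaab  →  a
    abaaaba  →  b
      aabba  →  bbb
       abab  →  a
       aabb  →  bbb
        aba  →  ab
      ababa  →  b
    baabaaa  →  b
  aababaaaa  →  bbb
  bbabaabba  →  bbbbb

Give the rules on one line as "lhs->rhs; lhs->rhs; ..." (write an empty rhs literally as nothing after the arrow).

  | aaa => ba => b
  | abaaab => abaab => abab => a
  | abaaaba => abaaba => ababa => aa => b
  | aabba => bbba => bbb

aa->b; ba->b; bab->; bba->bb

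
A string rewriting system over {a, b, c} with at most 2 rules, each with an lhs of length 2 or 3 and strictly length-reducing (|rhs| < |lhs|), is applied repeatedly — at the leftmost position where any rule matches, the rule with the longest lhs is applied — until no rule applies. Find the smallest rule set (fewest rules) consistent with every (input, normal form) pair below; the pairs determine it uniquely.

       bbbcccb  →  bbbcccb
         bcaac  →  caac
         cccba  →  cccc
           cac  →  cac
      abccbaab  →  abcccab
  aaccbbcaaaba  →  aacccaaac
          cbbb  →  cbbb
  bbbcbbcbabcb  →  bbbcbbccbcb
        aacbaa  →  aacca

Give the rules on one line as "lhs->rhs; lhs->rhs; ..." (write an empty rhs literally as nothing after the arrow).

  | bbbcccb
  | bcaac => caac
  | cccba => cccc
  | cac

ba->c; bca->ca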